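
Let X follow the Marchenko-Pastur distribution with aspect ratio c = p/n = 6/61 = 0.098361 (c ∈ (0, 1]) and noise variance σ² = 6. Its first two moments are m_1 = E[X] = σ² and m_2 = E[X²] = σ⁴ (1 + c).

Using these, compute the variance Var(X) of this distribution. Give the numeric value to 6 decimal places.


m_1 = E[X] = σ² = 6, so m_1² = 36.
m_2 = E[X²] = σ⁴ (1 + c) = 36 · (1 + 0.098361) = 36 · 1.098361 = 39.540984.
(Note m_2 − m_1² simplifies to c · σ⁴ = 0.098361 · 36.)

Var(X) = m_2 − m_1² = 39.540984 − 36 = 3.540984.


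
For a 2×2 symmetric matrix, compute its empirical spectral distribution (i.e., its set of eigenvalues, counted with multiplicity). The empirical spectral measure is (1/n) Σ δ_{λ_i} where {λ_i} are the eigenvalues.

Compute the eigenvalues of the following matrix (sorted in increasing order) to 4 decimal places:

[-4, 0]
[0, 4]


Since M is real symmetric, both eigenvalues are real; they are the roots of det(λI − M) = λ² − (tr M) λ + det M.
tr M = -4 + 4 = 0.
det M = (-4)·4 − 0² = -16 − 0 = -16.
Characteristic polynomial: λ² − 16 = 0.
Discriminant Δ = (tr M)² − 4·det M = 0 − (-64) = 64; √Δ = 8.000000.
λ = (tr M ± √Δ)/2 = (0 ± 8.000000)/2, giving (tr M − √Δ)/2 = -4.0000 and (tr M + √Δ)/2 = 4.0000.

Eigenvalues sorted in increasing order: [-4.0000, 4.0000].


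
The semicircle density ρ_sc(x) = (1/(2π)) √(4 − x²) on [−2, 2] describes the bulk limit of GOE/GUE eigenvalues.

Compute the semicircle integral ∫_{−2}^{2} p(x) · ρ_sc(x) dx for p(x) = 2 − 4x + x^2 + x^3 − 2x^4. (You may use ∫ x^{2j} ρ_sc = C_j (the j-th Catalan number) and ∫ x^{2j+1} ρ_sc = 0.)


Write p(x) = Σ a_i x^i, split into monomials and integrate each against ρ_sc separately.
Using ∫ x^{2j} ρ_sc = C_j = (1/(j+1)) C(2j, j) (Catalan numbers) and ∫ x^{2j+1} ρ_sc = 0 (odd monomials vanish by symmetry):
  i = 0 (even): a_0 · C_{0} = 2 · 1 = 2
  i = 1 (odd): ∫ x^1 ρ_sc = 0 (vanishes)
  i = 2 (even): a_2 · C_{1} = 1 · 1 = 1
  i = 3 (odd): ∫ x^3 ρ_sc = 0 (vanishes)
  i = 4 (even): a_4 · C_{2} = -2 · 2 = -4

Summing the contributions: ∫_{−2}^{2} p(x) ρ_sc(x) dx = 2 + 1 + (-4) = -1.


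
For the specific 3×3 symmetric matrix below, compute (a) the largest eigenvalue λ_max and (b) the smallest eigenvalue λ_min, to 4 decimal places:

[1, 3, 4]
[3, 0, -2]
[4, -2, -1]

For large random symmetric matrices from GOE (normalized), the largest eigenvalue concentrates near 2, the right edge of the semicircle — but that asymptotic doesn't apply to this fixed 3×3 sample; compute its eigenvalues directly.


Since M is real symmetric, all three eigenvalues are real; they are the roots of det(λI − M) = λ³ − (tr M) λ² + s λ − det M, where s is the sum of the principal 2×2 minors.
tr M = 1 + 0 + (-1) = 0.
s = (1·0 − 3²) + (1·(-1) − 4²) + (0·(-1) − (-2)²) = -9 + (-17) + (-4) = -30.
det M (expand along row 1) = 1·(-4) − 3·5 + 4·(-6) = -43.
Characteristic polynomial: λ³ − 30λ + 43 = 0.
Substitute λ = y + (tr M)/3 = y + 0.000000 to remove the quadratic term: y³ + p·y + q = 0 with p = s − (tr M)²/3 = -30.000000 and q = −2(tr M)³/27 + (tr M)·s/3 − det M = 43.000000.
Three real roots ⇒ use the trigonometric (Viète) form: r = 2√(−p/3) = 6.324555, φ = arccos(3q/(p·r)) = arccos(-0.679890) = 2.318409 rad.
y_k = r·cos(φ/3 − 2πk/3) for k = 0, 1, 2 gives y = 4.528108, 1.559842, -6.087950.
λ_k = y_k + 0.000000 gives λ = 4.5281, 1.5598, -6.0879 (check: the sum is 0.0000 = tr M).

Hence λ_max = 4.5281 and λ_min = -6.0879.


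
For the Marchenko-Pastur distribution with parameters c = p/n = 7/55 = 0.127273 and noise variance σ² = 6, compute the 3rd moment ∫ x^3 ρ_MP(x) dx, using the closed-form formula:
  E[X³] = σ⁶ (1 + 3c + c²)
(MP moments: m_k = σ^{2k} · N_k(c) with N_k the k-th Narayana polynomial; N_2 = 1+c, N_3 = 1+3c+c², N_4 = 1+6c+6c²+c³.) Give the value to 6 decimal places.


E[X³] = σ⁶ (1 + 3c + c²) (third MP moment). With σ² = 6 (so σ⁶ = 216) and c = 7/55 = 0.127273: E[X³] = 216 · (1 + 3·0.127273 + (0.127273)²) = 216 · 1.398017.

So E[X^3] = 301.971570.


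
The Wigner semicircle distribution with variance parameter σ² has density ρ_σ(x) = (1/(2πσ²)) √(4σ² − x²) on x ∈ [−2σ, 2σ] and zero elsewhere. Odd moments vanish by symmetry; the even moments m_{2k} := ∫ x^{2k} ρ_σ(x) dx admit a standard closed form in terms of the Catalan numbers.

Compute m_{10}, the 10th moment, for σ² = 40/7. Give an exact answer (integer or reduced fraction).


By the scaled semicircle moment identity, m_{2k} = σ^{2k} · C_k with k = 5.
C_5 = (1/(k+1)) · C(2k, k) = (1/6) · C(10, 5) = (1/6) · 252 = 42.
σ^{2k} = (σ²)^k = (40/7)^5 = 102400000/16807.

Therefore m_{10} = σ^{10} · C_5 = (102400000/16807) · 42 = 614400000/2401.


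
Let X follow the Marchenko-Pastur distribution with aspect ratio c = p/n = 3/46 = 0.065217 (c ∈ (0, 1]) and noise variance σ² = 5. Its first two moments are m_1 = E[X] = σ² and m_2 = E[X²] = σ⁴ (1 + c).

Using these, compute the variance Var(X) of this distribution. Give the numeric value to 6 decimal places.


m_1 = E[X] = σ² = 5, so m_1² = 25.
m_2 = E[X²] = σ⁴ (1 + c) = 25 · (1 + 0.065217) = 25 · 1.065217 = 26.630435.
(Note m_2 − m_1² simplifies to c · σ⁴ = 0.065217 · 25.)

Var(X) = m_2 − m_1² = 26.630435 − 25 = 1.630435.


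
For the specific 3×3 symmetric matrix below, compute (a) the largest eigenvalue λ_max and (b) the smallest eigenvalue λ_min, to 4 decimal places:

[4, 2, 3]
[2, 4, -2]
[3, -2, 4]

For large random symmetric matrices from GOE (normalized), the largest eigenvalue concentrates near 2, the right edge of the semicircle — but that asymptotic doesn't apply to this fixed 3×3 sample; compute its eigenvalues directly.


Since M is real symmetric, all three eigenvalues are real; they are the roots of det(λI − M) = λ³ − (tr M) λ² + s λ − det M, where s is the sum of the principal 2×2 minors.
tr M = 4 + 4 + 4 = 12.
s = (4·4 − 2²) + (4·4 − 3²) + (4·4 − (-2)²) = 12 + 7 + 12 = 31.
det M (expand along row 1) = 4·12 − 2·14 + 3·(-16) = -28.
Characteristic polynomial: λ³ − 12λ² + 31λ + 28 = 0.
Substitute λ = y + (tr M)/3 = y + 4.000000 to remove the quadratic term: y³ + p·y + q = 0 with p = s − (tr M)²/3 = -17.000000 and q = −2(tr M)³/27 + (tr M)·s/3 − det M = 24.000000.
Three real roots ⇒ use the trigonometric (Viète) form: r = 2√(−p/3) = 4.760952, φ = arccos(3q/(p·r)) = arccos(-0.889590) = 2.667242 rad.
y_k = r·cos(φ/3 − 2πk/3) for k = 0, 1, 2 gives y = 3.000000, 1.701562, -4.701562.
λ_k = y_k + 4.000000 gives λ = 7.0000, 5.7016, -0.7016 (check: the sum is 12.0000 = tr M).

Hence λ_max = 7.0000 and λ_min = -0.7016.


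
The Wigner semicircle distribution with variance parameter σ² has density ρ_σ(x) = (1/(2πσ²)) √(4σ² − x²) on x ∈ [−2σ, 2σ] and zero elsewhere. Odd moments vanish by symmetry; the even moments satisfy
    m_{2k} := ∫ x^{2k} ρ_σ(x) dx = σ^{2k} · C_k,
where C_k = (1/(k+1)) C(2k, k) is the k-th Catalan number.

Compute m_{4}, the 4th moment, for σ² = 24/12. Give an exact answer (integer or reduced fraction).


By the scaled semicircle moment identity, m_{2k} = σ^{2k} · C_k with k = 2.
C_2 = (1/(k+1)) · C(2k, k) = (1/3) · C(4, 2) = (1/3) · 6 = 2.
σ^{2k} = (σ²)^k = (24/12)^2 = 4.

Therefore m_{4} = σ^{4} · C_2 = 4 · 2 = 8.


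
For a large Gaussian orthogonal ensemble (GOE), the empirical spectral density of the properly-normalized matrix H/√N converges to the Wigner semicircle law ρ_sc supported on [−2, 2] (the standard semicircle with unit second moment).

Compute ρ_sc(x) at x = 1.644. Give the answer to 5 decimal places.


ρ_sc(x) = (1/(2π)) √(4 − x²). With x = 1.644:
  4 − x² = 4 − (1.644)² = 4 − 2.702736 = 1.297264.
  √(4 − x²) = 1.138975.
  1/(2π) = 0.159155.
  ρ_sc(1.644) = 0.159155 · 1.138975 = 0.181273.

Rounded to 5 decimal places: ρ_sc(1.644) ≈ 0.18127.


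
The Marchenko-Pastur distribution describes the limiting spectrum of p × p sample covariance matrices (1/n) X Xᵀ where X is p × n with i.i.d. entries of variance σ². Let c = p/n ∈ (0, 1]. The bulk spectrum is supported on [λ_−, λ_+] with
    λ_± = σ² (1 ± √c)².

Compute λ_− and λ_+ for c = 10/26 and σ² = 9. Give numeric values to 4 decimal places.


c = 10/26 = 0.384615; √c = 0.620174.
λ_− = σ² (1 − √c)² = 9 · (1 − 0.620174)² = 9 · (0.379826)² = 1.298412.
λ_+ = σ² (1 + √c)² = 9 · (1 + 0.620174)² = 9 · (1.620174)² = 23.624665.

Rounded to 4 decimal places: λ_− ≈ 1.2984, λ_+ ≈ 23.6247.


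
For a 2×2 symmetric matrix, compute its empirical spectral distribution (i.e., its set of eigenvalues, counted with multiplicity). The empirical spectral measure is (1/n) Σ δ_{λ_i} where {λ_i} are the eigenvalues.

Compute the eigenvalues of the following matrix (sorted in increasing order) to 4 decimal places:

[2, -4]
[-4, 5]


Since M is real symmetric, both eigenvalues are real; they are the roots of det(λI − M) = λ² − (tr M) λ + det M.
tr M = 2 + 5 = 7.
det M = 2·5 − (-4)² = 10 − 16 = -6.
Characteristic polynomial: λ² − 7λ − 6 = 0.
Discriminant Δ = (tr M)² − 4·det M = 49 − (-24) = 73; √Δ = 8.544004.
λ = (tr M ± √Δ)/2 = (7 ± 8.544004)/2, giving (tr M − √Δ)/2 = -0.7720 and (tr M + √Δ)/2 = 7.7720.

Eigenvalues sorted in increasing order: [-0.7720, 7.7720].


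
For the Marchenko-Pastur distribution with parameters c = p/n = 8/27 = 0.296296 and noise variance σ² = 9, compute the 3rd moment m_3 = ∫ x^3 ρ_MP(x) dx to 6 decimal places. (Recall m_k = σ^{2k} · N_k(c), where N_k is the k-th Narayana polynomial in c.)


E[X³] = σ⁶ (1 + 3c + c²) (third MP moment). With σ² = 9 (so σ⁶ = 729) and c = 8/27 = 0.296296: E[X³] = 729 · (1 + 3·0.296296 + (0.296296)²) = 729 · 1.976680.

So E[X^3] = 1441.000000.


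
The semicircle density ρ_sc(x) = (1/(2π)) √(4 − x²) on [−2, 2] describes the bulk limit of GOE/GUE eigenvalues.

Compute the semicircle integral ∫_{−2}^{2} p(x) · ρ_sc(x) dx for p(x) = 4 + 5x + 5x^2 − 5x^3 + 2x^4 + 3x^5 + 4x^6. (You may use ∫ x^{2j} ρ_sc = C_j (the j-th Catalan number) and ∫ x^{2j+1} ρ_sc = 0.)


Write p(x) = Σ a_i x^i, split into monomials and integrate each against ρ_sc separately.
Using ∫ x^{2j} ρ_sc = C_j = (1/(j+1)) C(2j, j) (Catalan numbers) and ∫ x^{2j+1} ρ_sc = 0 (odd monomials vanish by symmetry):
  i = 0 (even): a_0 · C_{0} = 4 · 1 = 4
  i = 1 (odd): ∫ x^1 ρ_sc = 0 (vanishes)
  i = 2 (even): a_2 · C_{1} = 5 · 1 = 5
  i = 3 (odd): ∫ x^3 ρ_sc = 0 (vanishes)
  i = 4 (even): a_4 · C_{2} = 2 · 2 = 4
  i = 5 (odd): ∫ x^5 ρ_sc = 0 (vanishes)
  i = 6 (even): a_6 · C_{3} = 4 · 5 = 20

Summing the contributions: ∫_{−2}^{2} p(x) ρ_sc(x) dx = 4 + 5 + 4 + 20 = 33.


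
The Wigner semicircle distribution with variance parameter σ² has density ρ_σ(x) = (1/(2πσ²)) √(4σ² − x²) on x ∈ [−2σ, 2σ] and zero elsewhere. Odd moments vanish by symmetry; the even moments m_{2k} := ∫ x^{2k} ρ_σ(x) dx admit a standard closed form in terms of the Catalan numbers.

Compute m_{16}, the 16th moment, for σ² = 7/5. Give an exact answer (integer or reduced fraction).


By the scaled semicircle moment identity, m_{2k} = σ^{2k} · C_k with k = 8.
C_8 = (1/(k+1)) · C(2k, k) = (1/9) · C(16, 8) = (1/9) · 12870 = 1430.
σ^{2k} = (σ²)^k = (7/5)^8 = 5764801/390625.

Therefore m_{16} = σ^{16} · C_8 = (5764801/390625) · 1430 = 1648733086/78125.


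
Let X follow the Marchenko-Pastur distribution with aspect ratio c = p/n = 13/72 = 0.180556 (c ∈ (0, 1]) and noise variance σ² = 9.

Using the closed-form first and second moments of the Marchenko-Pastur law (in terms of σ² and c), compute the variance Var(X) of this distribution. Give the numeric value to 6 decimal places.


Recall the MP moments m_1 = E[X] = σ² and m_2 = E[X²] = σ⁴ (1 + c).
m_1 = E[X] = σ² = 9, so m_1² = 81.
m_2 = E[X²] = σ⁴ (1 + c) = 81 · (1 + 0.180556) = 81 · 1.180556 = 95.625000.
(Note m_2 − m_1² simplifies to c · σ⁴ = 0.180556 · 81.)

Var(X) = m_2 − m_1² = 95.625000 − 81 = 14.625000.


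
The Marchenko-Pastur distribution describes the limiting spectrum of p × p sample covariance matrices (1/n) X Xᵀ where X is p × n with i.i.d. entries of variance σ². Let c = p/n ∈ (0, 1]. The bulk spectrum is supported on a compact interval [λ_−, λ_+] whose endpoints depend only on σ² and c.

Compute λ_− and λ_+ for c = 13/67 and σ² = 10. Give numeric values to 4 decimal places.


c = 13/67 = 0.194030; √c = 0.440488.
λ_− = σ² (1 − √c)² = 10 · (1 − 0.440488)² = 10 · (0.559512)² = 3.130535.
λ_+ = σ² (1 + √c)² = 10 · (1 + 0.440488)² = 10 · (1.440488)² = 20.750062.

Rounded to 4 decimal places: λ_− ≈ 3.1305, λ_+ ≈ 20.7501.


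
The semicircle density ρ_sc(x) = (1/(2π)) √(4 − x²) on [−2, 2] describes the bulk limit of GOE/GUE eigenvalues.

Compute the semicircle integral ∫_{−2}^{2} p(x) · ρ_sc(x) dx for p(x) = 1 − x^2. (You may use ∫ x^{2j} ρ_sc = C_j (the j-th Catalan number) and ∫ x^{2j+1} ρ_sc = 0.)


Write p(x) = Σ a_i x^i, split into monomials and integrate each against ρ_sc separately.
Using ∫ x^{2j} ρ_sc = C_j = (1/(j+1)) C(2j, j) (Catalan numbers) and ∫ x^{2j+1} ρ_sc = 0 (odd monomials vanish by symmetry):
  i = 0 (even): a_0 · C_{0} = 1 · 1 = 1
  i = 2 (even): a_2 · C_{1} = -1 · 1 = -1

Summing the contributions: ∫_{−2}^{2} p(x) ρ_sc(x) dx = 1 + (-1) = 0.


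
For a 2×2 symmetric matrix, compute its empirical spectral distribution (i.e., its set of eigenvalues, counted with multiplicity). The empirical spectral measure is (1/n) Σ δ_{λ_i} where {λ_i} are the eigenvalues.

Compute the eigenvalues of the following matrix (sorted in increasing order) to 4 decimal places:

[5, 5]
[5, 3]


Since M is real symmetric, both eigenvalues are real; they are the roots of det(λI − M) = λ² − (tr M) λ + det M.
tr M = 5 + 3 = 8.
det M = 5·3 − 5² = 15 − 25 = -10.
Characteristic polynomial: λ² − 8λ − 10 = 0.
Discriminant Δ = (tr M)² − 4·det M = 64 − (-40) = 104; √Δ = 10.198039.
λ = (tr M ± √Δ)/2 = (8 ± 10.198039)/2, giving (tr M − √Δ)/2 = -1.0990 and (tr M + √Δ)/2 = 9.0990.

Eigenvalues sorted in increasing order: [-1.0990, 9.0990].


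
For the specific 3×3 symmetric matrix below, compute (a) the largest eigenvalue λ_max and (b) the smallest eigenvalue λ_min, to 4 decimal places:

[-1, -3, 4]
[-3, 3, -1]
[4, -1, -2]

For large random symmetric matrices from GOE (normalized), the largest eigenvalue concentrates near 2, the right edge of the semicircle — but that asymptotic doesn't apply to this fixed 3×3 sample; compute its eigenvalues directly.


Since M is real symmetric, all three eigenvalues are real; they are the roots of det(λI − M) = λ³ − (tr M) λ² + s λ − det M, where s is the sum of the principal 2×2 minors.
tr M = -1 + 3 + (-2) = 0.
s = ((-1)·3 − (-3)²) + ((-1)·(-2) − 4²) + (3·(-2) − (-1)²) = -12 + (-14) + (-7) = -33.
det M (expand along row 1) = (-1)·(-7) − (-3)·10 + 4·(-9) = 1.
Characteristic polynomial: λ³ − 33λ − 1 = 0.
Substitute λ = y + (tr M)/3 = y + 0.000000 to remove the quadratic term: y³ + p·y + q = 0 with p = s − (tr M)²/3 = -33.000000 and q = −2(tr M)³/27 + (tr M)·s/3 − det M = -1.000000.
Three real roots ⇒ use the trigonometric (Viète) form: r = 2√(−p/3) = 6.633250, φ = arccos(3q/(p·r)) = arccos(0.013705) = 1.557091 rad.
y_k = r·cos(φ/3 − 2πk/3) for k = 0, 1, 2 gives y = 5.759655, -0.030304, -5.729351.
λ_k = y_k + 0.000000 gives λ = 5.7597, -0.0303, -5.7294 (check: the sum is 0.0000 = tr M).

Hence λ_max = 5.7597 and λ_min = -5.7294.


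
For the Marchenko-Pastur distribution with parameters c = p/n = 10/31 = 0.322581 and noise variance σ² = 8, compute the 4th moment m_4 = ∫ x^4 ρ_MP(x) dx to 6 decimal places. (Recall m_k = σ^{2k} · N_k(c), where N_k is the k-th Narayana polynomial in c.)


E[X⁴] = σ⁸ (1 + 6c + 6c² + c³) (fourth MP moment). With σ² = 8 (so σ⁸ = 4096) and c = 10/31 = 0.322581: E[X⁴] = 4096 · (1 + 6·0.322581 + 6·(0.322581)² + (0.322581)³) = 4096 · 3.593401.

So E[X^4] = 14718.569232.


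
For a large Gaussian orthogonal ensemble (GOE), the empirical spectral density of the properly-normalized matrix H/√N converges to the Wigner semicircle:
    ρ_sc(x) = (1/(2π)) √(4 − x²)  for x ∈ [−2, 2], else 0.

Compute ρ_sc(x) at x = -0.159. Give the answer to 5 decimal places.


ρ_sc(x) = (1/(2π)) √(4 − x²). With x = -0.159:
  4 − x² = 4 − (-0.159)² = 4 − 0.025281 = 3.974719.
  √(4 − x²) = 1.993670.
  1/(2π) = 0.159155.
  ρ_sc(-0.159) = 0.159155 · 1.993670 = 0.317302.

Rounded to 5 decimal places: ρ_sc(-0.159) ≈ 0.31730.


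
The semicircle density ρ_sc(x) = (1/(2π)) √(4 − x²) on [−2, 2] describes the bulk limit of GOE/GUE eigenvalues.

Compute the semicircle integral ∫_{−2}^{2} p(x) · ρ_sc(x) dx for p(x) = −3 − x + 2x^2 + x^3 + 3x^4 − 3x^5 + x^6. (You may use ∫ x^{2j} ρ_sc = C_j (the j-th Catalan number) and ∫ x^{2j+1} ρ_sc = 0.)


Write p(x) = Σ a_i x^i, split into monomials and integrate each against ρ_sc separately.
Using ∫ x^{2j} ρ_sc = C_j = (1/(j+1)) C(2j, j) (Catalan numbers) and ∫ x^{2j+1} ρ_sc = 0 (odd monomials vanish by symmetry):
  i = 0 (even): a_0 · C_{0} = -3 · 1 = -3
  i = 1 (odd): ∫ x^1 ρ_sc = 0 (vanishes)
  i = 2 (even): a_2 · C_{1} = 2 · 1 = 2
  i = 3 (odd): ∫ x^3 ρ_sc = 0 (vanishes)
  i = 4 (even): a_4 · C_{2} = 3 · 2 = 6
  i = 5 (odd): ∫ x^5 ρ_sc = 0 (vanishes)
  i = 6 (even): a_6 · C_{3} = 1 · 5 = 5

Summing the contributions: ∫_{−2}^{2} p(x) ρ_sc(x) dx = (-3) + 2 + 6 + 5 = 10.


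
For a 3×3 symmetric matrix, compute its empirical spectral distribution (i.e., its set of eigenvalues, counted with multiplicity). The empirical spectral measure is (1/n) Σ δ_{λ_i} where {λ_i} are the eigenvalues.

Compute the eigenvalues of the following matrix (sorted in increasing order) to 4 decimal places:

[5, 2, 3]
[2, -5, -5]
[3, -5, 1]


Since M is real symmetric, all three eigenvalues are real; they are the roots of det(λI − M) = λ³ − (tr M) λ² + s λ − det M, where s is the sum of the principal 2×2 minors.
tr M = 5 + (-5) + 1 = 1.
s = (5·(-5) − 2²) + (5·1 − 3²) + ((-5)·1 − (-5)²) = -29 + (-4) + (-30) = -63.
det M (expand along row 1) = 5·(-30) − 2·17 + 3·5 = -169.
Characteristic polynomial: λ³ − λ² − 63λ + 169 = 0.
Substitute λ = y + (tr M)/3 = y + 0.333333 to remove the quadratic term: y³ + p·y + q = 0 with p = s − (tr M)²/3 = -63.333333 and q = −2(tr M)³/27 + (tr M)·s/3 − det M = 147.925926.
Three real roots ⇒ use the trigonometric (Viète) form: r = 2√(−p/3) = 9.189366, φ = arccos(3q/(p·r)) = arccos(-0.762514) = 2.437986 rad.
y_k = r·cos(φ/3 − 2πk/3) for k = 0, 1, 2 gives y = 6.318313, 2.619469, -8.937783.
λ_k = y_k + 0.333333 gives λ = 6.6516, 2.9528, -8.6044 (check: the sum is 1.0000 = tr M).

Eigenvalues sorted in increasing order: [-8.6044, 2.9528, 6.6516].


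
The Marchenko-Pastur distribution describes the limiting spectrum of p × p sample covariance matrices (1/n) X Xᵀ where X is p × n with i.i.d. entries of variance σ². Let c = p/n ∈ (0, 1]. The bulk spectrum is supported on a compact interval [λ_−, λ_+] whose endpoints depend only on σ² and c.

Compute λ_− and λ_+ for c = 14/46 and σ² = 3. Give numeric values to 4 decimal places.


c = 14/46 = 0.304348; √c = 0.551677.
λ_− = σ² (1 − √c)² = 3 · (1 − 0.551677)² = 3 · (0.448323)² = 0.602980.
λ_+ = σ² (1 + √c)² = 3 · (1 + 0.551677)² = 3 · (1.551677)² = 7.223107.

Rounded to 4 decimal places: λ_− ≈ 0.6030, λ_+ ≈ 7.2231.


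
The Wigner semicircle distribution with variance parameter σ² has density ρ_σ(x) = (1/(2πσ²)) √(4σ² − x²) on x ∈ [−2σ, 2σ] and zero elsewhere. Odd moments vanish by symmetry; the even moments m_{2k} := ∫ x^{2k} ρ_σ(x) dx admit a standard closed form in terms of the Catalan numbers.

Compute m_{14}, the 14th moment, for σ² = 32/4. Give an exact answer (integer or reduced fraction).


By the scaled semicircle moment identity, m_{2k} = σ^{2k} · C_k with k = 7.
C_7 = (1/(k+1)) · C(2k, k) = (1/8) · C(14, 7) = (1/8) · 3432 = 429.
σ^{2k} = (σ²)^k = (32/4)^7 = 2097152.

Therefore m_{14} = σ^{14} · C_7 = 2097152 · 429 = 899678208.


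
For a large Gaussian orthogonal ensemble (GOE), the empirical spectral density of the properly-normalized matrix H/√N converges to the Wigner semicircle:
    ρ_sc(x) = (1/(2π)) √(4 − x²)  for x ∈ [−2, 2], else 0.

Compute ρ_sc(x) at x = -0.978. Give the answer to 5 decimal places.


ρ_sc(x) = (1/(2π)) √(4 − x²). With x = -0.978:
  4 − x² = 4 − (-0.978)² = 4 − 0.956484 = 3.043516.
  √(4 − x²) = 1.744568.
  1/(2π) = 0.159155.
  ρ_sc(-0.978) = 0.159155 · 1.744568 = 0.277657.

Rounded to 5 decimal places: ρ_sc(-0.978) ≈ 0.27766.


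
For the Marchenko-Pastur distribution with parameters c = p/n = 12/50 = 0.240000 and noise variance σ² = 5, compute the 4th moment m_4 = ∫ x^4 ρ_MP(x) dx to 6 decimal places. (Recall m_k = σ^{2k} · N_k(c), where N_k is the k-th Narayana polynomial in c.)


E[X⁴] = σ⁸ (1 + 6c + 6c² + c³) (fourth MP moment). With σ² = 5 (so σ⁸ = 625) and c = 12/50 = 0.240000: E[X⁴] = 625 · (1 + 6·0.240000 + 6·(0.240000)² + (0.240000)³) = 625 · 2.799424.

So E[X^4] = 1749.640000.


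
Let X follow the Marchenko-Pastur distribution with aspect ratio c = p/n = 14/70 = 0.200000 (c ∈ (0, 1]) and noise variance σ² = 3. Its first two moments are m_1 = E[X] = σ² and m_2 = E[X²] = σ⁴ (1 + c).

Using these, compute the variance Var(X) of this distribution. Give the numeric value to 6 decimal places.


m_1 = E[X] = σ² = 3, so m_1² = 9.
m_2 = E[X²] = σ⁴ (1 + c) = 9 · (1 + 0.200000) = 9 · 1.200000 = 10.800000.
(Note m_2 − m_1² simplifies to c · σ⁴ = 0.200000 · 9.)

Var(X) = m_2 − m_1² = 10.800000 − 9 = 1.800000.


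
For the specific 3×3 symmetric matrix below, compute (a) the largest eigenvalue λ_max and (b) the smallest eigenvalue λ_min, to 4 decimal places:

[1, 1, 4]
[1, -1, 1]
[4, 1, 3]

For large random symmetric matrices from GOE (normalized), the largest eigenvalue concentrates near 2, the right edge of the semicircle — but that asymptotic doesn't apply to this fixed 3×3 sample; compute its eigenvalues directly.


Since M is real symmetric, all three eigenvalues are real; they are the roots of det(λI − M) = λ³ − (tr M) λ² + s λ − det M, where s is the sum of the principal 2×2 minors.
tr M = 1 + (-1) + 3 = 3.
s = (1·(-1) − 1²) + (1·3 − 4²) + ((-1)·3 − 1²) = -2 + (-13) + (-4) = -19.
det M (expand along row 1) = 1·(-4) − 1·(-1) + 4·5 = 17.
Characteristic polynomial: λ³ − 3λ² − 19λ − 17 = 0.
Substitute λ = y + (tr M)/3 = y + 1.000000 to remove the quadratic term: y³ + p·y + q = 0 with p = s − (tr M)²/3 = -22.000000 and q = −2(tr M)³/27 + (tr M)·s/3 − det M = -38.000000.
Three real roots ⇒ use the trigonometric (Viète) form: r = 2√(−p/3) = 5.416026, φ = arccos(3q/(p·r)) = arccos(0.956757) = 0.295157 rad.
y_k = r·cos(φ/3 − 2πk/3) for k = 0, 1, 2 gives y = 5.389834, -2.234192, -3.155642.
λ_k = y_k + 1.000000 gives λ = 6.3898, -1.2342, -2.1556 (check: the sum is 3.0000 = tr M).

Hence λ_max = 6.3898 and λ_min = -2.1556.


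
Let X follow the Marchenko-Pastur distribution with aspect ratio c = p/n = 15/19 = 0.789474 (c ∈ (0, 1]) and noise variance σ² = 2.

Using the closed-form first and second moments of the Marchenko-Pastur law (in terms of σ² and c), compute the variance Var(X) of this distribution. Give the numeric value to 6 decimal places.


Recall the MP moments m_1 = E[X] = σ² and m_2 = E[X²] = σ⁴ (1 + c).
m_1 = E[X] = σ² = 2, so m_1² = 4.
m_2 = E[X²] = σ⁴ (1 + c) = 4 · (1 + 0.789474) = 4 · 1.789474 = 7.157895.
(Note m_2 − m_1² simplifies to c · σ⁴ = 0.789474 · 4.)

Var(X) = m_2 − m_1² = 7.157895 − 4 = 3.157895.


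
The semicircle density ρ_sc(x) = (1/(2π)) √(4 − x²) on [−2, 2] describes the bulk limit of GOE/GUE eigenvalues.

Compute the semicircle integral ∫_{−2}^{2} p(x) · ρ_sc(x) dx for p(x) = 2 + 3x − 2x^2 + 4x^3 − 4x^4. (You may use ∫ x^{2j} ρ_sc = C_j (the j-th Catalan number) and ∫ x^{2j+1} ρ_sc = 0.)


Write p(x) = Σ a_i x^i, split into monomials and integrate each against ρ_sc separately.
Using ∫ x^{2j} ρ_sc = C_j = (1/(j+1)) C(2j, j) (Catalan numbers) and ∫ x^{2j+1} ρ_sc = 0 (odd monomials vanish by symmetry):
  i = 0 (even): a_0 · C_{0} = 2 · 1 = 2
  i = 1 (odd): ∫ x^1 ρ_sc = 0 (vanishes)
  i = 2 (even): a_2 · C_{1} = -2 · 1 = -2
  i = 3 (odd): ∫ x^3 ρ_sc = 0 (vanishes)
  i = 4 (even): a_4 · C_{2} = -4 · 2 = -8

Summing the contributions: ∫_{−2}^{2} p(x) ρ_sc(x) dx = 2 + (-2) + (-8) = -8.


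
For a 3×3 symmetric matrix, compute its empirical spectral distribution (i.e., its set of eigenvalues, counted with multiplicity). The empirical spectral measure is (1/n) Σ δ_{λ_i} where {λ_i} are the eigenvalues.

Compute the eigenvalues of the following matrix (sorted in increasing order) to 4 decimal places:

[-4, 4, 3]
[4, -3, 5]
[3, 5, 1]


Since M is real symmetric, all three eigenvalues are real; they are the roots of det(λI − M) = λ³ − (tr M) λ² + s λ − det M, where s is the sum of the principal 2×2 minors.
tr M = -4 + (-3) + 1 = -6.
s = ((-4)·(-3) − 4²) + ((-4)·1 − 3²) + ((-3)·1 − 5²) = -4 + (-13) + (-28) = -45.
det M (expand along row 1) = (-4)·(-28) − 4·(-11) + 3·29 = 243.
Characteristic polynomial: λ³ + 6λ² − 45λ − 243 = 0.
Substitute λ = y + (tr M)/3 = y − 2.000000 to remove the quadratic term: y³ + p·y + q = 0 with p = s − (tr M)²/3 = -57.000000 and q = −2(tr M)³/27 + (tr M)·s/3 − det M = -137.000000.
Three real roots ⇒ use the trigonometric (Viète) form: r = 2√(−p/3) = 8.717798, φ = arccos(3q/(p·r)) = arccos(0.827104) = 0.596861 rad.
y_k = r·cos(φ/3 − 2πk/3) for k = 0, 1, 2 gives y = 8.545830, -2.780738, -5.765092.
λ_k = y_k − 2.000000 gives λ = 6.5458, -4.7807, -7.7651 (check: the sum is -6.0000 = tr M).

Eigenvalues sorted in increasing order: [-7.7651, -4.7807, 6.5458].


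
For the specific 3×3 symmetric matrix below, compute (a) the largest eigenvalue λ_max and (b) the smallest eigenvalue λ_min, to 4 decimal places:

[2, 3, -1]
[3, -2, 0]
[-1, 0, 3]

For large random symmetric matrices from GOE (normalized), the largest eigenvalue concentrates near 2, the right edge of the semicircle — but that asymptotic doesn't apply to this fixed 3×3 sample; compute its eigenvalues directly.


Since M is real symmetric, all three eigenvalues are real; they are the roots of det(λI − M) = λ³ − (tr M) λ² + s λ − det M, where s is the sum of the principal 2×2 minors.
tr M = 2 + (-2) + 3 = 3.
s = (2·(-2) − 3²) + (2·3 − (-1)²) + ((-2)·3 − 0²) = -13 + 5 + (-6) = -14.
det M (expand along row 1) = 2·(-6) − 3·9 + (-1)·(-2) = -37.
Characteristic polynomial: λ³ − 3λ² − 14λ + 37 = 0.
Substitute λ = y + (tr M)/3 = y + 1.000000 to remove the quadratic term: y³ + p·y + q = 0 with p = s − (tr M)²/3 = -17.000000 and q = −2(tr M)³/27 + (tr M)·s/3 − det M = 21.000000.
Three real roots ⇒ use the trigonometric (Viète) form: r = 2√(−p/3) = 4.760952, φ = arccos(3q/(p·r)) = arccos(-0.778391) = 2.462895 rad.
y_k = r·cos(φ/3 − 2πk/3) for k = 0, 1, 2 gives y = 3.244662, 1.394974, -4.639636.
λ_k = y_k + 1.000000 gives λ = 4.2447, 2.3950, -3.6396 (check: the sum is 3.0000 = tr M).

Hence λ_max = 4.2447 and λ_min = -3.6396.


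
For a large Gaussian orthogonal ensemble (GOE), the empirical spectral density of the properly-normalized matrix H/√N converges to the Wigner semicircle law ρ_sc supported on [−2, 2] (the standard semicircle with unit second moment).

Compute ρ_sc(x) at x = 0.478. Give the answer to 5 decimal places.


ρ_sc(x) = (1/(2π)) √(4 − x²). With x = 0.478:
  4 − x² = 4 − (0.478)² = 4 − 0.228484 = 3.771516.
  √(4 − x²) = 1.942039.
  1/(2π) = 0.159155.
  ρ_sc(0.478) = 0.159155 · 1.942039 = 0.309085.

Rounded to 5 decimal places: ρ_sc(0.478) ≈ 0.30909.


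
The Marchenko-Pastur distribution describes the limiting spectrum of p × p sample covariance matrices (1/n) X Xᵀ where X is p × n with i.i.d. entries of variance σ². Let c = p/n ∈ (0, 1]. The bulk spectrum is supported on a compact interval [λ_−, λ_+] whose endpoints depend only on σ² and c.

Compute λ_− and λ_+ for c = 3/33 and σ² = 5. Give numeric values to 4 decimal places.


c = 3/33 = 0.090909; √c = 0.301511.
λ_− = σ² (1 − √c)² = 5 · (1 − 0.301511)² = 5 · (0.698489)² = 2.439432.
λ_+ = σ² (1 + √c)² = 5 · (1 + 0.301511)² = 5 · (1.301511)² = 8.469659.

Rounded to 4 decimal places: λ_− ≈ 2.4394, λ_+ ≈ 8.4697.


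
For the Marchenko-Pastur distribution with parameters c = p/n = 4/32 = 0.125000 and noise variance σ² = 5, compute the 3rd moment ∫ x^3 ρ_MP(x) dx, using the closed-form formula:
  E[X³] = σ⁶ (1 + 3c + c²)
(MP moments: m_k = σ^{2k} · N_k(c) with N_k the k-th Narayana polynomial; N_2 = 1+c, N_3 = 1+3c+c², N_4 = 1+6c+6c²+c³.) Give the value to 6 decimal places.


E[X³] = σ⁶ (1 + 3c + c²) (third MP moment). With σ² = 5 (so σ⁶ = 125) and c = 4/32 = 0.125000: E[X³] = 125 · (1 + 3·0.125000 + (0.125000)²) = 125 · 1.390625.

So E[X^3] = 173.828125.


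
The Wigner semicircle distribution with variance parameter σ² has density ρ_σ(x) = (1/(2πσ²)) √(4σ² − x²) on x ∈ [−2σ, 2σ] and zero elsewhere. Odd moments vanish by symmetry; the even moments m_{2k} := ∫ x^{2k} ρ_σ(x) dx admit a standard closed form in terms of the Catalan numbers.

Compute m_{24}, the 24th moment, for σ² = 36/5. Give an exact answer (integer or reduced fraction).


By the scaled semicircle moment identity, m_{2k} = σ^{2k} · C_k with k = 12.
C_12 = (1/(k+1)) · C(2k, k) = (1/13) · C(24, 12) = (1/13) · 2704156 = 208012.
σ^{2k} = (σ²)^k = (36/5)^12 = 4738381338321616896/244140625.

Therefore m_{24} = σ^{24} · C_12 = (4738381338321616896/244140625) · 208012 = 985640178946956173770752/244140625.


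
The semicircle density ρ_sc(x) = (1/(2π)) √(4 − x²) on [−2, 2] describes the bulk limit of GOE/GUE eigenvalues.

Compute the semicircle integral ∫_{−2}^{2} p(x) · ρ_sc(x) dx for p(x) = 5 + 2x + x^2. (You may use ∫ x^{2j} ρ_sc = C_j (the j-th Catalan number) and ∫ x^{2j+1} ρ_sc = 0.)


Write p(x) = Σ a_i x^i, split into monomials and integrate each against ρ_sc separately.
Using ∫ x^{2j} ρ_sc = C_j = (1/(j+1)) C(2j, j) (Catalan numbers) and ∫ x^{2j+1} ρ_sc = 0 (odd monomials vanish by symmetry):
  i = 0 (even): a_0 · C_{0} = 5 · 1 = 5
  i = 1 (odd): ∫ x^1 ρ_sc = 0 (vanishes)
  i = 2 (even): a_2 · C_{1} = 1 · 1 = 1

Summing the contributions: ∫_{−2}^{2} p(x) ρ_sc(x) dx = 5 + 1 = 6.


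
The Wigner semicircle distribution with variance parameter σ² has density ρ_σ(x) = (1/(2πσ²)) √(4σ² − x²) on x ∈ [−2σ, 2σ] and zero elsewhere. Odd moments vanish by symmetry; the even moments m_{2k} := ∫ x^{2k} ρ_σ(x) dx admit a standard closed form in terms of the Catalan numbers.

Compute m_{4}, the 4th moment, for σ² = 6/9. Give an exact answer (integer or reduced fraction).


By the scaled semicircle moment identity, m_{2k} = σ^{2k} · C_k with k = 2.
C_2 = (1/(k+1)) · C(2k, k) = (1/3) · C(4, 2) = (1/3) · 6 = 2.
σ^{2k} = (σ²)^k = (6/9)^2 = 4/9.

Therefore m_{4} = σ^{4} · C_2 = (4/9) · 2 = 8/9.


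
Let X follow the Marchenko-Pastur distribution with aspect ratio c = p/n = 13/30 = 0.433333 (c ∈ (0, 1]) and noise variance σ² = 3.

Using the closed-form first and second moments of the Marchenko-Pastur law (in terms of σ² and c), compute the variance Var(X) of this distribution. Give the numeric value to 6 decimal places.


Recall the MP moments m_1 = E[X] = σ² and m_2 = E[X²] = σ⁴ (1 + c).
m_1 = E[X] = σ² = 3, so m_1² = 9.
m_2 = E[X²] = σ⁴ (1 + c) = 9 · (1 + 0.433333) = 9 · 1.433333 = 12.900000.
(Note m_2 − m_1² simplifies to c · σ⁴ = 0.433333 · 9.)

Var(X) = m_2 − m_1² = 12.900000 − 9 = 3.900000.


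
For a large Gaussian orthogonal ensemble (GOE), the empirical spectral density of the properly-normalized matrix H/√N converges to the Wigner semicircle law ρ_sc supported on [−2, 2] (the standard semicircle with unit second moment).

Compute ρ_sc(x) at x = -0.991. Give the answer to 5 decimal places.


ρ_sc(x) = (1/(2π)) √(4 − x²). With x = -0.991:
  4 − x² = 4 − (-0.991)² = 4 − 0.982081 = 3.017919.
  √(4 − x²) = 1.737216.
  1/(2π) = 0.159155.
  ρ_sc(-0.991) = 0.159155 · 1.737216 = 0.276486.

Rounded to 5 decimal places: ρ_sc(-0.991) ≈ 0.27649.


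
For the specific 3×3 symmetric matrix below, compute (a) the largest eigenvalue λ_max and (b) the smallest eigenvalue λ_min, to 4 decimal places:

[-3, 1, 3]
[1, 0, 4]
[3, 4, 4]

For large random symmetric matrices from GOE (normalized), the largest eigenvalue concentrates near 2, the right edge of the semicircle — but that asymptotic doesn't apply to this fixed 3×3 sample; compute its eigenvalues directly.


Since M is real symmetric, all three eigenvalues are real; they are the roots of det(λI − M) = λ³ − (tr M) λ² + s λ − det M, where s is the sum of the principal 2×2 minors.
tr M = -3 + 0 + 4 = 1.
s = ((-3)·0 − 1²) + ((-3)·4 − 3²) + (0·4 − 4²) = -1 + (-21) + (-16) = -38.
det M (expand along row 1) = (-3)·(-16) − 1·(-8) + 3·4 = 68.
Characteristic polynomial: λ³ − λ² − 38λ − 68 = 0.
Substitute λ = y + (tr M)/3 = y + 0.333333 to remove the quadratic term: y³ + p·y + q = 0 with p = s − (tr M)²/3 = -38.333333 and q = −2(tr M)³/27 + (tr M)·s/3 − det M = -80.740741.
Three real roots ⇒ use the trigonometric (Viète) form: r = 2√(−p/3) = 7.149204, φ = arccos(3q/(p·r)) = arccos(0.883852) = 0.486761 rad.
y_k = r·cos(φ/3 − 2πk/3) for k = 0, 1, 2 gives y = 7.055304, -2.527477, -4.527827.
λ_k = y_k + 0.333333 gives λ = 7.3886, -2.1941, -4.1945 (check: the sum is 1.0000 = tr M).

Hence λ_max = 7.3886 and λ_min = -4.1945.


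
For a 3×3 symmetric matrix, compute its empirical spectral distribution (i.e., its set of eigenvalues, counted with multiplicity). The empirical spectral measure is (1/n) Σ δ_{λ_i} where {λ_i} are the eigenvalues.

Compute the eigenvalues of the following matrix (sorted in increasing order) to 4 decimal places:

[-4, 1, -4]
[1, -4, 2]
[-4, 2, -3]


Since M is real symmetric, all three eigenvalues are real; they are the roots of det(λI − M) = λ³ − (tr M) λ² + s λ − det M, where s is the sum of the principal 2×2 minors.
tr M = -4 + (-4) + (-3) = -11.
s = ((-4)·(-4) − 1²) + ((-4)·(-3) − (-4)²) + ((-4)·(-3) − 2²) = 15 + (-4) + 8 = 19.
det M (expand along row 1) = (-4)·8 − 1·5 + (-4)·(-14) = 19.
Characteristic polynomial: λ³ + 11λ² + 19λ − 19 = 0.
Substitute λ = y + (tr M)/3 = y − 3.666667 to remove the quadratic term: y³ + p·y + q = 0 with p = s − (tr M)²/3 = -21.333333 and q = −2(tr M)³/27 + (tr M)·s/3 − det M = 9.925926.
Three real roots ⇒ use the trigonometric (Viète) form: r = 2√(−p/3) = 5.333333, φ = arccos(3q/(p·r)) = arccos(-0.261719) = 1.835599 rad.
y_k = r·cos(φ/3 − 2πk/3) for k = 0, 1, 2 gives y = 4.365746, 0.470149, -4.835895.
λ_k = y_k − 3.666667 gives λ = 0.6991, -3.1965, -8.5026 (check: the sum is -11.0000 = tr M).

Eigenvalues sorted in increasing order: [-8.5026, -3.1965, 0.6991].


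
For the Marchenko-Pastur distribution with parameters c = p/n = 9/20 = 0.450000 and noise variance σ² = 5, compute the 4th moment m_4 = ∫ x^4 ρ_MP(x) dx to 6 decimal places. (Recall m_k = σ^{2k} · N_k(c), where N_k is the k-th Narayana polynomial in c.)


E[X⁴] = σ⁸ (1 + 6c + 6c² + c³) (fourth MP moment). With σ² = 5 (so σ⁸ = 625) and c = 9/20 = 0.450000: E[X⁴] = 625 · (1 + 6·0.450000 + 6·(0.450000)² + (0.450000)³) = 625 · 5.006125.

So E[X^4] = 3128.828125.


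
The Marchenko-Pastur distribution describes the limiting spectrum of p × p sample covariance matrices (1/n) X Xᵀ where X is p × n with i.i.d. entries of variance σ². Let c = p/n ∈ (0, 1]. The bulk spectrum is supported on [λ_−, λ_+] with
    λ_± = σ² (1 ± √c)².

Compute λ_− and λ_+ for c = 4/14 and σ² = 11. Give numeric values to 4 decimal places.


c = 4/14 = 0.285714; √c = 0.534522.
λ_− = σ² (1 − √c)² = 11 · (1 − 0.534522)² = 11 · (0.465478)² = 2.383362.
λ_+ = σ² (1 + √c)² = 11 · (1 + 0.534522)² = 11 · (1.534522)² = 25.902352.

Rounded to 4 decimal places: λ_− ≈ 2.3834, λ_+ ≈ 25.9024.


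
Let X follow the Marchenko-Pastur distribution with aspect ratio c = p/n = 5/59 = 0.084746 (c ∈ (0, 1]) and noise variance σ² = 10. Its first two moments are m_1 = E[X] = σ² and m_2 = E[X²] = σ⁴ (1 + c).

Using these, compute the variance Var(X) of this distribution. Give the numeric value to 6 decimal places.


m_1 = E[X] = σ² = 10, so m_1² = 100.
m_2 = E[X²] = σ⁴ (1 + c) = 100 · (1 + 0.084746) = 100 · 1.084746 = 108.474576.
(Note m_2 − m_1² simplifies to c · σ⁴ = 0.084746 · 100.)

Var(X) = m_2 − m_1² = 108.474576 − 100 = 8.474576.


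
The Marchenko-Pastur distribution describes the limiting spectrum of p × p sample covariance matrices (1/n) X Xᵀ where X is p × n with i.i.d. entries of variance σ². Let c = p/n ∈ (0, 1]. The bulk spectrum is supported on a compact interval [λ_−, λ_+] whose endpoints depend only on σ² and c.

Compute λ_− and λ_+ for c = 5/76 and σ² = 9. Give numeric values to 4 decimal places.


c = 5/76 = 0.065789; √c = 0.256495.
λ_− = σ² (1 − √c)² = 9 · (1 − 0.256495)² = 9 · (0.743505)² = 4.975203.
λ_+ = σ² (1 + √c)² = 9 · (1 + 0.256495)² = 9 · (1.256495)² = 14.209008.

Rounded to 4 decimal places: λ_− ≈ 4.9752, λ_+ ≈ 14.2090.


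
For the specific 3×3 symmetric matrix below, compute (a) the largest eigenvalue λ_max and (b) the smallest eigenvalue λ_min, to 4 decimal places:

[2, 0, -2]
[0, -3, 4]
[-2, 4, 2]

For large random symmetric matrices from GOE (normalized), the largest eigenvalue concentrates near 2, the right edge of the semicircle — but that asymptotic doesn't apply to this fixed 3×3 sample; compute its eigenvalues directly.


Since M is real symmetric, all three eigenvalues are real; they are the roots of det(λI − M) = λ³ − (tr M) λ² + s λ − det M, where s is the sum of the principal 2×2 minors.
tr M = 2 + (-3) + 2 = 1.
s = (2·(-3) − 0²) + (2·2 − (-2)²) + ((-3)·2 − 4²) = -6 + 0 + (-22) = -28.
det M (expand along row 1) = 2·(-22) − 0·8 + (-2)·(-6) = -32.
Characteristic polynomial: λ³ − λ² − 28λ + 32 = 0.
Substitute λ = y + (tr M)/3 = y + 0.333333 to remove the quadratic term: y³ + p·y + q = 0 with p = s − (tr M)²/3 = -28.333333 and q = −2(tr M)³/27 + (tr M)·s/3 − det M = 22.592593.
Three real roots ⇒ use the trigonometric (Viète) form: r = 2√(−p/3) = 6.146363, φ = arccos(3q/(p·r)) = arccos(-0.389199) = 1.970558 rad.
y_k = r·cos(φ/3 − 2πk/3) for k = 0, 1, 2 gives y = 4.867416, 0.816605, -5.684020.
λ_k = y_k + 0.333333 gives λ = 5.2007, 1.1499, -5.3507 (check: the sum is 1.0000 = tr M).

Hence λ_max = 5.2007 and λ_min = -5.3507.


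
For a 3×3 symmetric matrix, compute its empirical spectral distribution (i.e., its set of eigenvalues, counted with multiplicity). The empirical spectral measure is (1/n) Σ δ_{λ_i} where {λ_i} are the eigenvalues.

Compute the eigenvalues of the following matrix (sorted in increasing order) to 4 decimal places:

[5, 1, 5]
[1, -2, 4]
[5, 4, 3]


Since M is real symmetric, all three eigenvalues are real; they are the roots of det(λI − M) = λ³ − (tr M) λ² + s λ − det M, where s is the sum of the principal 2×2 minors.
tr M = 5 + (-2) + 3 = 6.
s = (5·(-2) − 1²) + (5·3 − 5²) + ((-2)·3 − 4²) = -11 + (-10) + (-22) = -43.
det M (expand along row 1) = 5·(-22) − 1·(-17) + 5·14 = -23.
Characteristic polynomial: λ³ − 6λ² − 43λ + 23 = 0.
Substitute λ = y + (tr M)/3 = y + 2.000000 to remove the quadratic term: y³ + p·y + q = 0 with p = s − (tr M)²/3 = -55.000000 and q = −2(tr M)³/27 + (tr M)·s/3 − det M = -79.000000.
Three real roots ⇒ use the trigonometric (Viète) form: r = 2√(−p/3) = 8.563488, φ = arccos(3q/(p·r)) = arccos(0.503193) = 1.043506 rad.
y_k = r·cos(φ/3 − 2πk/3) for k = 0, 1, 2 gives y = 8.050645, -1.497410, -6.553235.
λ_k = y_k + 2.000000 gives λ = 10.0506, 0.5026, -4.5532 (check: the sum is 6.0000 = tr M).

Eigenvalues sorted in increasing order: [-4.5532, 0.5026, 10.0506].
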